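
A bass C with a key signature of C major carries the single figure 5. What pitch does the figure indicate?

G

Counting 4 letter steps above C lands on G; in C major, that letter is G.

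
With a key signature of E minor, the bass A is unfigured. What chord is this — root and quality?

A minor

An unfigured bass indicates a triad in root position.
In root position the bass is the root, so the root is A.
The chord tones are A, C, E, giving A minor.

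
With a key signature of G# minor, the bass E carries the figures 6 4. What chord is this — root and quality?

The figures 6 4 indicate a triad in second inversion.
In second inversion the root lies a fourth above the bass: a fourth above E in G# minor is A#.
The chord tones are E, A#, C#, giving A# diminished.

A# diminished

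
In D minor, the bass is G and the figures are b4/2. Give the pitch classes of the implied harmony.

G, A, Cb, E

The written figures b4/2 are shorthand for 6/4/2: the 6 is implied.
A second above G in this key is A.
A fourth above G in this key is C, lowered to Cb by the flat.
A sixth above G in this key is E.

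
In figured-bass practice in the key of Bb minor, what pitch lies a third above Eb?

Gb

Counting 2 letter steps above Eb lands on G; in Bb minor, that letter is Gb.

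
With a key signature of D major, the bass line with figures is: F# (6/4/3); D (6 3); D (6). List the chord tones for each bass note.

F#, A, B, D | D, F#, B | D, F#, B

F# (6/4/3): F#, A, B, D.
D (6/3): D, F#, B.
D (6/3): D, F#, B.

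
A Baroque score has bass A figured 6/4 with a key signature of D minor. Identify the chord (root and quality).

The figures 6/4 indicate a triad in second inversion.
In second inversion the root lies a fourth above the bass: a fourth above A in D minor is D.
The chord tones are A, D, F, giving D minor.

D minor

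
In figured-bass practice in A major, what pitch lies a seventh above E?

D

Counting 6 letter steps above E lands on D; in A major, that letter is D.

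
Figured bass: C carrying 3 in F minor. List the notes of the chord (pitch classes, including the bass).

C, Eb, G

The written figures 3 are shorthand for 5/3: the 5 is implied.
A third above C in this key is Eb.
A fifth above C in this key is G.
Together with the bass C, this spells C minor in root position.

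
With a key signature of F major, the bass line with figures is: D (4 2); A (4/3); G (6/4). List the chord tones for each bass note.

D, E, G, Bb | A, C, D, F | G, C, E

D (6/4/2): D, E, G, Bb.
A (6/4/3): A, C, D, F.
G (6/4): G, C, E.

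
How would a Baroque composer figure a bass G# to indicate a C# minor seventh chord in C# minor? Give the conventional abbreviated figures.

G# is the fifth of C# minor seventh, so the chord is in second inversion.
A seventh chord in second inversion is figured 6/4/3, conventionally abbreviated 4/3.

4/3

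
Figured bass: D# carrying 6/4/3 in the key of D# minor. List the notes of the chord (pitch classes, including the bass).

A third above D# in this key is F#.
A fourth above D# in this key is G#.
A sixth above D# in this key is B.
Together with the bass D#, this spells G# minor seventh in second inversion.

D#, F#, G#, B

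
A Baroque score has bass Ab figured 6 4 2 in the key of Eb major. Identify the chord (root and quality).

Bb dominant seventh

The figures 6 4 2 indicate a seventh chord in third inversion.
In third inversion the root lies a second above the bass: a second above Ab in Eb major is Bb.
The chord tones are Ab, Bb, D, F, giving Bb dominant seventh.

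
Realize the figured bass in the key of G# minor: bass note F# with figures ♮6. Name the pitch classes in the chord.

F#, A#, D

The written figures ♮6 are shorthand for 6/3: the 3 is implied.
A third above F# in this key is A#.
A sixth above F# in this key is D#, made natural (D) by the ♮ figure.
Together with the bass F#, this spells D augmented in first inversion.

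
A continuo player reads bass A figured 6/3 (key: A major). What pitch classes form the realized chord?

A, C#, F#

A third above A in this key is C#.
A sixth above A in this key is F#.
Together with the bass A, this spells F# minor in first inversion.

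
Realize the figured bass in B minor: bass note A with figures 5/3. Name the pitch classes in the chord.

A, C#, E

A third above A in this key is C#.
A fifth above A in this key is E.
Together with the bass A, this spells A major in root position.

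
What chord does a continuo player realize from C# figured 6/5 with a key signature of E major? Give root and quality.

A major seventh

The figures 6/5 indicate a seventh chord in first inversion.
In first inversion the root lies a sixth above the bass: a sixth above C# in E major is A.
The chord tones are C#, E, G#, A, giving A major seventh.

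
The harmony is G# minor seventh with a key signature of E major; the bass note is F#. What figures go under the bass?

F# is the seventh of G# minor seventh, so the chord is in third inversion.
A seventh chord in third inversion is figured 6/4/2, conventionally abbreviated 4/2.

4/2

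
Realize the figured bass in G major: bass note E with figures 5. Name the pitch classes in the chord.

E, G, B

The written figures 5 are shorthand for 5/3: the 3 is implied.
A third above E in this key is G.
A fifth above E in this key is B.
Together with the bass E, this spells E minor in root position.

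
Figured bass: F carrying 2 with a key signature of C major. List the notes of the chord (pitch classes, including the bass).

The written figures 2 are shorthand for 6/4/2: the 6/4 are implied.
A second above F in this key is G.
A fourth above F in this key is B.
A sixth above F in this key is D.
Together with the bass F, this spells G dominant seventh in third inversion.

F, G, B, D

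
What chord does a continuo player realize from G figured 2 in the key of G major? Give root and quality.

The figures 2 indicate a seventh chord in third inversion.
In third inversion the root lies a second above the bass: a second above G in G major is A.
The chord tones are G, A, C, E, giving A minor seventh.

A minor seventh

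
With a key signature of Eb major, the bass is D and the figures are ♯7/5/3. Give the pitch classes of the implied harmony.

A third above D in this key is F.
A fifth above D in this key is Ab.
A seventh above D in this key is C, raised to C# by the sharp.

D, F, Ab, C#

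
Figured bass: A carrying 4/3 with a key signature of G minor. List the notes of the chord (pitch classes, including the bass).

A, C, D, F

The written figures 4/3 are shorthand for 6/4/3: the 6 is implied.
A third above A in this key is C.
A fourth above A in this key is D.
A sixth above A in this key is F.
Together with the bass A, this spells D minor seventh in second inversion.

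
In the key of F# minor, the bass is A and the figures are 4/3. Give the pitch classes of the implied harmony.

A, C#, D, F#

The written figures 4/3 are shorthand for 6/4/3: the 6 is implied.
A third above A in this key is C#.
A fourth above A in this key is D.
A sixth above A in this key is F#.
Together with the bass A, this spells D major seventh in second inversion.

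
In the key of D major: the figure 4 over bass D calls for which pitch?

G

Counting 3 letter steps above D lands on G; in D major, that letter is G.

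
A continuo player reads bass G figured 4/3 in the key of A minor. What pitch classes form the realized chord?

The written figures 4/3 are shorthand for 6/4/3: the 6 is implied.
A third above G in this key is B.
A fourth above G in this key is C.
A sixth above G in this key is E.
Together with the bass G, this spells C major seventh in second inversion.

G, B, C, E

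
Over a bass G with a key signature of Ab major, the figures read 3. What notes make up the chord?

The written figures 3 are shorthand for 5/3: the 5 is implied.
A third above G in this key is Bb.
A fifth above G in this key is Db.
Together with the bass G, this spells G diminished in root position.

G, Bb, Db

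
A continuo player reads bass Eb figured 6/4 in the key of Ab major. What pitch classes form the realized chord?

Eb, Ab, C

A fourth above Eb in this key is Ab.
A sixth above Eb in this key is C.
Together with the bass Eb, this spells Ab major in second inversion.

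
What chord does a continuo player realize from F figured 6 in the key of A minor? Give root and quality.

The figures 6 indicate a triad in first inversion.
In first inversion the root lies a sixth above the bass: a sixth above F in A minor is D.
The chord tones are F, A, D, giving D minor.

D minor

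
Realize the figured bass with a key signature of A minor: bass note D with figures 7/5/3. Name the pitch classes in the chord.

A third above D in this key is F.
A fifth above D in this key is A.
A seventh above D in this key is C.
Together with the bass D, this spells D minor seventh in root position.

D, F, A, C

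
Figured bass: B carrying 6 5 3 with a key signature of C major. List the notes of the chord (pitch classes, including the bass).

A third above B in this key is D.
A fifth above B in this key is F.
A sixth above B in this key is G.
Together with the bass B, this spells G dominant seventh in first inversion.

B, D, F, G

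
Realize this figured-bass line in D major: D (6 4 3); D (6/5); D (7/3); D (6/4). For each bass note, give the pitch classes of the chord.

D, F#, G, B | D, F#, A, B | D, F#, A, C# | D, G, B

D (6/4/3): D, F#, G, B.
D (6/5/3): D, F#, A, B.
D (7/5/3): D, F#, A, C#.
D (6/4): D, G, B.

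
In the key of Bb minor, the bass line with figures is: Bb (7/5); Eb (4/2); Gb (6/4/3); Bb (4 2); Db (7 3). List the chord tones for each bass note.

Bb, Db, F, Ab | Eb, F, Ab, C | Gb, Bb, C, Eb | Bb, C, Eb, Gb | Db, F, Ab, C

Bb (7/5/3): Bb, Db, F, Ab.
Eb (6/4/2): Eb, F, Ab, C.
Gb (6/4/3): Gb, Bb, C, Eb.
Bb (6/4/2): Bb, C, Eb, Gb.
Db (7/5/3): Db, F, Ab, C.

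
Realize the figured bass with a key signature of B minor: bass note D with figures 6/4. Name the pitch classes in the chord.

D, G, B

A fourth above D in this key is G.
A sixth above D in this key is B.
Together with the bass D, this spells G major in second inversion.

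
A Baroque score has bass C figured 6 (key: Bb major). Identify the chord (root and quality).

The figures 6 indicate a triad in first inversion.
In first inversion the root lies a sixth above the bass: a sixth above C in Bb major is A.
The chord tones are C, Eb, A, giving A diminished.

A diminished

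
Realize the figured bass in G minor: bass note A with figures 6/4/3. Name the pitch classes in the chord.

A third above A in this key is C.
A fourth above A in this key is D.
A sixth above A in this key is F.
Together with the bass A, this spells D minor seventh in second inversion.

A, C, D, F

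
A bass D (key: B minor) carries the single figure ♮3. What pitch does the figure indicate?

Counting 2 letter steps above D lands on F; in B minor, that letter is F#.
The ♮3 figure makes it natural, giving F.

F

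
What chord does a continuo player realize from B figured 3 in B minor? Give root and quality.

B minor

The figures 3 indicate a triad in root position.
In root position the bass is the root, so the root is B.
The chord tones are B, D, F#, giving B minor.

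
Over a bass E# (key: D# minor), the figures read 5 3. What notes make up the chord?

E#, G#, B

A third above E# in this key is G#.
A fifth above E# in this key is B.
Together with the bass E#, this spells E# diminished in root position.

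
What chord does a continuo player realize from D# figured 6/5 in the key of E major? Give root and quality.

B dominant seventh

The figures 6/5 indicate a seventh chord in first inversion.
In first inversion the root lies a sixth above the bass: a sixth above D# in E major is B.
The chord tones are D#, F#, A, B, giving B dominant seventh.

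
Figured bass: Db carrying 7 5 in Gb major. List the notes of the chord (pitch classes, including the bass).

Db, F, Ab, Cb

The written figures 7 5 are shorthand for 7/5/3: the 3 is implied.
A third above Db in this key is F.
A fifth above Db in this key is Ab.
A seventh above Db in this key is Cb.
Together with the bass Db, this spells Db dominant seventh in root position.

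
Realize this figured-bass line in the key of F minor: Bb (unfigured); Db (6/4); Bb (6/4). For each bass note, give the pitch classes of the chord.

Bb (5/3): Bb, Db, F.
Db (6/4): Db, G, Bb.
Bb (6/4): Bb, Eb, G.

Bb, Db, F | Db, G, Bb | Bb, Eb, G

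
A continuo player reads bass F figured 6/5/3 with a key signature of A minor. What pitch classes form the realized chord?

A third above F in this key is A.
A fifth above F in this key is C.
A sixth above F in this key is D.
Together with the bass F, this spells D minor seventh in first inversion.

F, A, C, D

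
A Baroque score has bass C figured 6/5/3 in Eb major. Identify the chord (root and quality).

The figures 6/5/3 indicate a seventh chord in first inversion.
In first inversion the root lies a sixth above the bass: a sixth above C in Eb major is Ab.
The chord tones are C, Eb, G, Ab, giving Ab major seventh.

Ab major seventh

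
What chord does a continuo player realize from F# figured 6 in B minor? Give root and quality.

D major

The figures 6 indicate a triad in first inversion.
In first inversion the root lies a sixth above the bass: a sixth above F# in B minor is D.
The chord tones are F#, A, D, giving D major.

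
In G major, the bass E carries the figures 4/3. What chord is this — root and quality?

A minor seventh

The figures 4/3 indicate a seventh chord in second inversion.
In second inversion the root lies a fourth above the bass: a fourth above E in G major is A.
The chord tones are E, G, A, C, giving A minor seventh.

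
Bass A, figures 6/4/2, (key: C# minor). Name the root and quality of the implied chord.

B dominant seventh

The figures 6/4/2 indicate a seventh chord in third inversion.
In third inversion the root lies a second above the bass: a second above A in C# minor is B.
The chord tones are A, B, D#, F#, giving B dominant seventh.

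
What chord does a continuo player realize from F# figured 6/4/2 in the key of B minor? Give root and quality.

G major seventh

The figures 6/4/2 indicate a seventh chord in third inversion.
In third inversion the root lies a second above the bass: a second above F# in B minor is G.
The chord tones are F#, G, B, D, giving G major seventh.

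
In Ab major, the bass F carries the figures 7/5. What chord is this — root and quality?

F minor seventh

The figures 7/5 indicate a seventh chord in root position.
In root position the bass is the root, so the root is F.
The chord tones are F, Ab, C, Eb, giving F minor seventh.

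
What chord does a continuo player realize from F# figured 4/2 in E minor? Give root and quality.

The figures 4/2 indicate a seventh chord in third inversion.
In third inversion the root lies a second above the bass: a second above F# in E minor is G.
The chord tones are F#, G, B, D, giving G major seventh.

G major seventh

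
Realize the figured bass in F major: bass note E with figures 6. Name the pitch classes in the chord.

E, G, C

The written figures 6 are shorthand for 6/3: the 3 is implied.
A third above E in this key is G.
A sixth above E in this key is C.
Together with the bass E, this spells C major in first inversion.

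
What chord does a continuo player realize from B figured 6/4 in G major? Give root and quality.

The figures 6/4 indicate a triad in second inversion.
In second inversion the root lies a fourth above the bass: a fourth above B in G major is E.
The chord tones are B, E, G, giving E minor.

E minor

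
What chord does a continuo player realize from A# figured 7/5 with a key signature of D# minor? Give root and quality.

The figures 7/5 indicate a seventh chord in root position.
In root position the bass is the root, so the root is A#.
The chord tones are A#, C#, E#, G#, giving A# minor seventh.

A# minor seventh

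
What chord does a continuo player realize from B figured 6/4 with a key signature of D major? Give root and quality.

The figures 6/4 indicate a triad in second inversion.
In second inversion the root lies a fourth above the bass: a fourth above B in D major is E.
The chord tones are B, E, G, giving E minor.

E minor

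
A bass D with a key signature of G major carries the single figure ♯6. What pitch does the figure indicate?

Counting 5 letter steps above D lands on B; in G major, that letter is B.
The #6 figure raises it a semitone, giving B#.

B#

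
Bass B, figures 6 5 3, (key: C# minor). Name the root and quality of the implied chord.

The figures 6 5 3 indicate a seventh chord in first inversion.
In first inversion the root lies a sixth above the bass: a sixth above B in C# minor is G#.
The chord tones are B, D#, F#, G#, giving G# minor seventh.

G# minor seventh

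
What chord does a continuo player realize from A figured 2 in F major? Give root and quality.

The figures 2 indicate a seventh chord in third inversion.
In third inversion the root lies a second above the bass: a second above A in F major is Bb.
The chord tones are A, Bb, D, F, giving Bb major seventh.

Bb major seventh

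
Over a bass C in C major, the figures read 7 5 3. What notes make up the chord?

C, E, G, B

A third above C in this key is E.
A fifth above C in this key is G.
A seventh above C in this key is B.
Together with the bass C, this spells C major seventh in root position.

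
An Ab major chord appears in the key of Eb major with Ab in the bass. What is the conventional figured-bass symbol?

no figures

Ab is the root of Ab major, so the chord is in root position.
A triad in root position is figured 5/3, conventionally abbreviated (no figures — root-position triad).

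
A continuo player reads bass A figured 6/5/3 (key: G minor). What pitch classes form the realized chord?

A, C, Eb, F

A third above A in this key is C.
A fifth above A in this key is Eb.
A sixth above A in this key is F.
Together with the bass A, this spells F dominant seventh in first inversion.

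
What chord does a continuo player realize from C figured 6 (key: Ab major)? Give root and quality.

The figures 6 indicate a triad in first inversion.
In first inversion the root lies a sixth above the bass: a sixth above C in Ab major is Ab.
The chord tones are C, Eb, Ab, giving Ab major.

Ab major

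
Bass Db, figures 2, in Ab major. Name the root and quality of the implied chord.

The figures 2 indicate a seventh chord in third inversion.
In third inversion the root lies a second above the bass: a second above Db in Ab major is Eb.
The chord tones are Db, Eb, G, Bb, giving Eb dominant seventh.

Eb dominant seventh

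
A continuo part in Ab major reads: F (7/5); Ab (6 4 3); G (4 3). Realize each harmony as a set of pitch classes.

F, Ab, C, Eb | Ab, C, Db, F | G, Bb, C, Eb

F (7/5/3): F, Ab, C, Eb.
Ab (6/4/3): Ab, C, Db, F.
G (6/4/3): G, Bb, C, Eb.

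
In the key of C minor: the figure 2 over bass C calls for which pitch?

D

Counting 1 letter step above C lands on D; in C minor, that letter is D.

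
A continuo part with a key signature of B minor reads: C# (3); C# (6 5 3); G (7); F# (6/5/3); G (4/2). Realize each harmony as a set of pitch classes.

C#, E, G | C#, E, G, A | G, B, D, F# | F#, A, C#, D | G, A, C#, E

C# (5/3): C#, E, G.
C# (6/5/3): C#, E, G, A.
G (7/5/3): G, B, D, F#.
F# (6/5/3): F#, A, C#, D.
G (6/4/2): G, A, C#, E.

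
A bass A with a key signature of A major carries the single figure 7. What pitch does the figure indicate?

Counting 6 letter steps above A lands on G; in A major, that letter is G#.

G#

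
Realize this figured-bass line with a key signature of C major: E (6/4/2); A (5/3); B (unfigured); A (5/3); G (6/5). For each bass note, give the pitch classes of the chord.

E, F, A, C | A, C, E | B, D, F | A, C, E | G, B, D, E

E (6/4/2): E, F, A, C.
A (5/3): A, C, E.
B (5/3): B, D, F.
A (5/3): A, C, E.
G (6/5/3): G, B, D, E.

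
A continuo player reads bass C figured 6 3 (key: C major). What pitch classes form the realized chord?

C, E, A

A third above C in this key is E.
A sixth above C in this key is A.
Together with the bass C, this spells A minor in first inversion.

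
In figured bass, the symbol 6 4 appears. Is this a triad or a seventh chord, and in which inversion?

Intervals of 6/4 above the bass form a triad; the bass is the fifth, so this is second inversion.

triad, second inversion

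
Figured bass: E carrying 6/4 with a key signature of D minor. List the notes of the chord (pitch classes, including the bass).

E, A, C

A fourth above E in this key is A.
A sixth above E in this key is C.
Together with the bass E, this spells A minor in second inversion.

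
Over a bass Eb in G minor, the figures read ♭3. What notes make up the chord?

Eb, Gb, Bb

The written figures ♭3 are shorthand for 5/3: the 5 is implied.
A third above Eb in this key is G, lowered to Gb by the flat.
A fifth above Eb in this key is Bb.
Together with the bass Eb, this spells Eb minor in root position.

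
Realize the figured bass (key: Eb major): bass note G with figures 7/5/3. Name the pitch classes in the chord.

A third above G in this key is Bb.
A fifth above G in this key is D.
A seventh above G in this key is F.
Together with the bass G, this spells G minor seventh in root position.

G, Bb, D, F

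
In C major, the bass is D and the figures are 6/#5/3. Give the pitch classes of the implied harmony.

A third above D in this key is F.
A fifth above D in this key is A, raised to A# by the sharp.
A sixth above D in this key is B.

D, F, A#, B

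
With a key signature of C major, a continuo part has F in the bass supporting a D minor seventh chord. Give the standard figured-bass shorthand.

6/5

F is the third of D minor seventh, so the chord is in first inversion.
A seventh chord in first inversion is figured 6/5/3, conventionally abbreviated 6/5.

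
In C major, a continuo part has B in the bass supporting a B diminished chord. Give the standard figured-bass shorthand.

B is the root of B diminished, so the chord is in root position.
A triad in root position is figured 5/3, conventionally abbreviated (no figures — root-position triad).

no figures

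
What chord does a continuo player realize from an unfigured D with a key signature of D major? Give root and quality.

D major

An unfigured bass indicates a triad in root position.
In root position the bass is the root, so the root is D.
The chord tones are D, F#, A, giving D major.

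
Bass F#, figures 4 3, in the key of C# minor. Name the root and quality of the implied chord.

B dominant seventh

The figures 4 3 indicate a seventh chord in second inversion.
In second inversion the root lies a fourth above the bass: a fourth above F# in C# minor is B.
The chord tones are F#, A, B, D#, giving B dominant seventh.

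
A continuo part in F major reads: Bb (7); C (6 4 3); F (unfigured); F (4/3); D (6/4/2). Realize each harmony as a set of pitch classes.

Bb (7/5/3): Bb, D, F, A.
C (6/4/3): C, E, F, A.
F (5/3): F, A, C.
F (6/4/3): F, A, Bb, D.
D (6/4/2): D, E, G, Bb.

Bb, D, F, A | C, E, F, A | F, A, C | F, A, Bb, D | D, E, G, Bb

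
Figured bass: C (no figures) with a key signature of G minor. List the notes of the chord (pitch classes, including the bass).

C, Eb, G

An unfigured bass implies 5/3.
A third above C in this key is Eb.
A fifth above C in this key is G.
Together with the bass C, this spells C minor in root position.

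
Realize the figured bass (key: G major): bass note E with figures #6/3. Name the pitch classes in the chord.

E, G, C#

A third above E in this key is G.
A sixth above E in this key is C, raised to C# by the sharp.
Together with the bass E, this spells C# diminished in first inversion.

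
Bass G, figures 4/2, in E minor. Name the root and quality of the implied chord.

A minor seventh

The figures 4/2 indicate a seventh chord in third inversion.
In third inversion the root lies a second above the bass: a second above G in E minor is A.
The chord tones are G, A, C, E, giving A minor seventh.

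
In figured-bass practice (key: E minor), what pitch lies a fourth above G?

C

Counting 3 letter steps above G lands on C; in E minor, that letter is C.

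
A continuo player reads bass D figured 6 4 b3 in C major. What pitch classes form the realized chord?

D, Fb, G, B

A third above D in this key is F, lowered to Fb by the flat.
A fourth above D in this key is G.
A sixth above D in this key is B.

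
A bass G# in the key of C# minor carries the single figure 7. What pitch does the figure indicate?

Counting 6 letter steps above G# lands on F; in C# minor, that letter is F#.

F#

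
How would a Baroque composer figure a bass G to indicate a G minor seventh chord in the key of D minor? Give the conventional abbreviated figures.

7

G is the root of G minor seventh, so the chord is in root position.
A seventh chord in root position is figured 7/5/3, conventionally abbreviated 7.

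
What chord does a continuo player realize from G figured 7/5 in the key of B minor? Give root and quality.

G major seventh

The figures 7/5 indicate a seventh chord in root position.
In root position the bass is the root, so the root is G.
The chord tones are G, B, D, F#, giving G major seventh.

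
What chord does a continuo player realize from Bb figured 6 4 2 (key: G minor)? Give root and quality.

C minor seventh

The figures 6 4 2 indicate a seventh chord in third inversion.
In third inversion the root lies a second above the bass: a second above Bb in G minor is C.
The chord tones are Bb, C, Eb, G, giving C minor seventh.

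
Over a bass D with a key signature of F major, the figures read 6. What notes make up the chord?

D, F, Bb

The written figures 6 are shorthand for 6/3: the 3 is implied.
A third above D in this key is F.
A sixth above D in this key is Bb.
Together with the bass D, this spells Bb major in first inversion.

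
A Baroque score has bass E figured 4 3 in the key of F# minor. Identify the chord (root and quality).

A major seventh

The figures 4 3 indicate a seventh chord in second inversion.
In second inversion the root lies a fourth above the bass: a fourth above E in F# minor is A.
The chord tones are E, G#, A, C#, giving A major seventh.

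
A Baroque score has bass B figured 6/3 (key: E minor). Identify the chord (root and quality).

G major

The figures 6/3 indicate a triad in first inversion.
In first inversion the root lies a sixth above the bass: a sixth above B in E minor is G.
The chord tones are B, D, G, giving G major.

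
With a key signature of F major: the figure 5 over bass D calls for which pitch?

Counting 4 letter steps above D lands on A; in F major, that letter is A.

A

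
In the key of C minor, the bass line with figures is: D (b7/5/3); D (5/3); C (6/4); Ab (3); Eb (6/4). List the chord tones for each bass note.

D, F, Ab, Cb | D, F, Ab | C, F, Ab | Ab, C, Eb | Eb, Ab, C

D (b7/5/3): D, F, Ab, Cb.
D (5/3): D, F, Ab.
C (6/4): C, F, Ab.
Ab (5/3): Ab, C, Eb.
Eb (6/4): Eb, Ab, C.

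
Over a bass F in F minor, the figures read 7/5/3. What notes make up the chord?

F, Ab, C, Eb

A third above F in this key is Ab.
A fifth above F in this key is C.
A seventh above F in this key is Eb.
Together with the bass F, this spells F minor seventh in root position.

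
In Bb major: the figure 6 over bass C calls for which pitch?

Counting 5 letter steps above C lands on A; in Bb major, that letter is A.

A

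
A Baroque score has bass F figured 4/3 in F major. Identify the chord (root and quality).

The figures 4/3 indicate a seventh chord in second inversion.
In second inversion the root lies a fourth above the bass: a fourth above F in F major is Bb.
The chord tones are F, A, Bb, D, giving Bb major seventh.

Bb major seventh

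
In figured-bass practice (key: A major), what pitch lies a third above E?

G#

Counting 2 letter steps above E lands on G; in A major, that letter is G#.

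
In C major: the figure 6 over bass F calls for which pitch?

D

Counting 5 letter steps above F lands on D; in C major, that letter is D.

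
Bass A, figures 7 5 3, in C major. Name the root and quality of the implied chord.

A minor seventh

The figures 7 5 3 indicate a seventh chord in root position.
In root position the bass is the root, so the root is A.
The chord tones are A, C, E, G, giving A minor seventh.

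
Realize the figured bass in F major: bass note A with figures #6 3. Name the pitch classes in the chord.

A third above A in this key is C.
A sixth above A in this key is F, raised to F# by the sharp.
Together with the bass A, this spells F# diminished in first inversion.

A, C, F#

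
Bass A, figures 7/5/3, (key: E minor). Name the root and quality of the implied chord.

A minor seventh

The figures 7/5/3 indicate a seventh chord in root position.
In root position the bass is the root, so the root is A.
The chord tones are A, C, E, G, giving A minor seventh.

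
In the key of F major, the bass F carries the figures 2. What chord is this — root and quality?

G minor seventh

The figures 2 indicate a seventh chord in third inversion.
In third inversion the root lies a second above the bass: a second above F in F major is G.
The chord tones are F, G, Bb, D, giving G minor seventh.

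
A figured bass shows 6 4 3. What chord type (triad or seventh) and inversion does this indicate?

seventh chord, second inversion

Intervals of 6/4/3 above the bass form a seventh chord; the bass is the fifth, so this is second inversion.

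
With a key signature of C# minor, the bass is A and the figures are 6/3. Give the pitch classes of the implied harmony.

A, C#, F#

A third above A in this key is C#.
A sixth above A in this key is F#.
Together with the bass A, this spells F# minor in first inversion.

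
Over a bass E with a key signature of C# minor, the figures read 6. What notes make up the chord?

E, G#, C#

The written figures 6 are shorthand for 6/3: the 3 is implied.
A third above E in this key is G#.
A sixth above E in this key is C#.
Together with the bass E, this spells C# minor in first inversion.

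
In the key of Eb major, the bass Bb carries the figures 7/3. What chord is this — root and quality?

The figures 7/3 indicate a seventh chord in root position.
In root position the bass is the root, so the root is Bb.
The chord tones are Bb, D, F, Ab, giving Bb dominant seventh.

Bb dominant seventh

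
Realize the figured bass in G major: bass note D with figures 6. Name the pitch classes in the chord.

The written figures 6 are shorthand for 6/3: the 3 is implied.
A third above D in this key is F#.
A sixth above D in this key is B.
Together with the bass D, this spells B minor in first inversion.

D, F#, B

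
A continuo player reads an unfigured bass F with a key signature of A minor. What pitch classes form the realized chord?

An unfigured bass implies 5/3.
A third above F in this key is A.
A fifth above F in this key is C.
Together with the bass F, this spells F major in root position.

F, A, C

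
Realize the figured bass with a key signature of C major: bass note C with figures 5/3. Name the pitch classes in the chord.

C, E, G

A third above C in this key is E.
A fifth above C in this key is G.
Together with the bass C, this spells C major in root position.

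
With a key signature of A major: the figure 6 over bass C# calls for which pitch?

Counting 5 letter steps above C# lands on A; in A major, that letter is A.

A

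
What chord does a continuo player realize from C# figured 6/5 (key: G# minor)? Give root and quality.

A# half-diminished seventh

The figures 6/5 indicate a seventh chord in first inversion.
In first inversion the root lies a sixth above the bass: a sixth above C# in G# minor is A#.
The chord tones are C#, E, G#, A#, giving A# half-diminished seventh.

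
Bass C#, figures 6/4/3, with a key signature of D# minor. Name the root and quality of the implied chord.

F# major seventh

The figures 6/4/3 indicate a seventh chord in second inversion.
In second inversion the root lies a fourth above the bass: a fourth above C# in D# minor is F#.
The chord tones are C#, E#, F#, A#, giving F# major seventh.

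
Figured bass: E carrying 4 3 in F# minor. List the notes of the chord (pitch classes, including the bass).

The written figures 4 3 are shorthand for 6/4/3: the 6 is implied.
A third above E in this key is G#.
A fourth above E in this key is A.
A sixth above E in this key is C#.
Together with the bass E, this spells A major seventh in second inversion.

E, G#, A, C#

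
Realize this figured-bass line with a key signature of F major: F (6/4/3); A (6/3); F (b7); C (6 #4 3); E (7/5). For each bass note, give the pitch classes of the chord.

F, A, Bb, D | A, C, F | F, A, C, Eb | C, E, F#, A | E, G, Bb, D

F (6/4/3): F, A, Bb, D.
A (6/3): A, C, F.
F (b7/5/3): F, A, C, Eb.
C (6/#4/3): C, E, F#, A.
E (7/5/3): E, G, Bb, D.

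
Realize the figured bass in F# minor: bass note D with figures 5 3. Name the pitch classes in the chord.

A third above D in this key is F#.
A fifth above D in this key is A.
Together with the bass D, this spells D major in root position.

D, F#, A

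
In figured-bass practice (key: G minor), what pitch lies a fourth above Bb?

Eb

Counting 3 letter steps above Bb lands on E; in G minor, that letter is Eb.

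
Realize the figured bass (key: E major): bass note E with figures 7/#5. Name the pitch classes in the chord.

E, G#, B#, D#

The written figures 7/#5 are shorthand for 7/5/3: the 3 is implied.
A third above E in this key is G#.
A fifth above E in this key is B, raised to B# by the sharp.
A seventh above E in this key is D#.
Together with the bass E, this spells E augmented major seventh in root position.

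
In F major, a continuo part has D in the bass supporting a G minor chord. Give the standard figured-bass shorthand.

6/4

D is the fifth of G minor, so the chord is in second inversion.
A triad in second inversion is figured 6/4, conventionally abbreviated 6/4.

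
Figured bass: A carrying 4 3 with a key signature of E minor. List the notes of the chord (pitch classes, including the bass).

A, C, D, F#

The written figures 4 3 are shorthand for 6/4/3: the 6 is implied.
A third above A in this key is C.
A fourth above A in this key is D.
A sixth above A in this key is F#.
Together with the bass A, this spells D dominant seventh in second inversion.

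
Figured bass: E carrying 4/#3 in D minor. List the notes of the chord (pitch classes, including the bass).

E, G#, A, C

The written figures 4/#3 are shorthand for 6/4/3: the 6 is implied.
A third above E in this key is G, raised to G# by the sharp.
A fourth above E in this key is A.
A sixth above E in this key is C.
Together with the bass E, this spells A minor-major seventh in second inversion.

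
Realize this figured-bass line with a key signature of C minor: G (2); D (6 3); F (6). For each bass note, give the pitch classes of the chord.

G, Ab, C, Eb | D, F, Bb | F, Ab, D

G (6/4/2): G, Ab, C, Eb.
D (6/3): D, F, Bb.
F (6/3): F, Ab, D.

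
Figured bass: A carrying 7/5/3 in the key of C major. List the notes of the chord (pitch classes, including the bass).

A third above A in this key is C.
A fifth above A in this key is E.
A seventh above A in this key is G.
Together with the bass A, this spells A minor seventh in root position.

A, C, E, G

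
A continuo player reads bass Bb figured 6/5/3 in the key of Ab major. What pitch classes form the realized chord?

A third above Bb in this key is Db.
A fifth above Bb in this key is F.
A sixth above Bb in this key is G.
Together with the bass Bb, this spells G half-diminished seventh in first inversion.

Bb, Db, F, G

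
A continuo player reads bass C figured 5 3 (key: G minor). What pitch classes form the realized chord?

A third above C in this key is Eb.
A fifth above C in this key is G.
Together with the bass C, this spells C minor in root position.

C, Eb, G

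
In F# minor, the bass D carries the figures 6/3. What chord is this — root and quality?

The figures 6/3 indicate a triad in first inversion.
In first inversion the root lies a sixth above the bass: a sixth above D in F# minor is B.
The chord tones are D, F#, B, giving B minor.

B minor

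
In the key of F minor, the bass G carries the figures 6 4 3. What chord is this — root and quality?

The figures 6 4 3 indicate a seventh chord in second inversion.
In second inversion the root lies a fourth above the bass: a fourth above G in F minor is C.
The chord tones are G, Bb, C, Eb, giving C minor seventh.

C minor seventh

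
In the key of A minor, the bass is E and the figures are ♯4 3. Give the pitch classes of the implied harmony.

E, G, A#, C

The written figures ♯4 3 are shorthand for 6/4/3: the 6 is implied.
A third above E in this key is G.
A fourth above E in this key is A, raised to A# by the sharp.
A sixth above E in this key is C.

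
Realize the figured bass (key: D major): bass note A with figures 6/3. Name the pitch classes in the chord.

A, C#, F#

A third above A in this key is C#.
A sixth above A in this key is F#.
Together with the bass A, this spells F# minor in first inversion.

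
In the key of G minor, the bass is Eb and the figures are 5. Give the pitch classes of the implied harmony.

The written figures 5 are shorthand for 5/3: the 3 is implied.
A third above Eb in this key is G.
A fifth above Eb in this key is Bb.
Together with the bass Eb, this spells Eb major in root position.

Eb, G, Bb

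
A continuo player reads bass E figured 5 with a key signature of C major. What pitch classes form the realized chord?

The written figures 5 are shorthand for 5/3: the 3 is implied.
A third above E in this key is G.
A fifth above E in this key is B.
Together with the bass E, this spells E minor in root position.

E, G, B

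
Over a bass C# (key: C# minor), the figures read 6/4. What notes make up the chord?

A fourth above C# in this key is F#.
A sixth above C# in this key is A.
Together with the bass C#, this spells F# minor in second inversion.

C#, F#, A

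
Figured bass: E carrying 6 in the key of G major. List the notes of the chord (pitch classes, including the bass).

The written figures 6 are shorthand for 6/3: the 3 is implied.
A third above E in this key is G.
A sixth above E in this key is C.
Together with the bass E, this spells C major in first inversion.

E, G, C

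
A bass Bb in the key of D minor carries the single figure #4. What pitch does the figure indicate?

Counting 3 letter steps above Bb lands on E; in D minor, that letter is E.
The #4 figure raises it a semitone, giving E#.

E#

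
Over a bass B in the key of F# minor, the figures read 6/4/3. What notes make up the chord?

B, D, E, G#

A third above B in this key is D.
A fourth above B in this key is E.
A sixth above B in this key is G#.
Together with the bass B, this spells E dominant seventh in second inversion.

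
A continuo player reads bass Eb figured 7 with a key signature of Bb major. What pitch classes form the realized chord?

Eb, G, Bb, D

The written figures 7 are shorthand for 7/5/3: the 5/3 are implied.
A third above Eb in this key is G.
A fifth above Eb in this key is Bb.
A seventh above Eb in this key is D.
Together with the bass Eb, this spells Eb major seventh in root position.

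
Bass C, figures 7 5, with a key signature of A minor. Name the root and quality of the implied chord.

C major seventh

The figures 7 5 indicate a seventh chord in root position.
In root position the bass is the root, so the root is C.
The chord tones are C, E, G, B, giving C major seventh.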